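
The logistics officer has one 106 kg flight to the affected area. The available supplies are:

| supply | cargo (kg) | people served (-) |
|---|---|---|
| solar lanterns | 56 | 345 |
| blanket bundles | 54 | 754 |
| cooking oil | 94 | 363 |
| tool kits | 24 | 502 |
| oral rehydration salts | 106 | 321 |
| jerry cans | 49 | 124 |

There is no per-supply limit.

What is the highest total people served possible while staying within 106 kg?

4×tool kits uses 96 of the 106 kg and totals 2008.
The spare 10 kg is too small for any remaining supply, and no exchange beats 2008.

2008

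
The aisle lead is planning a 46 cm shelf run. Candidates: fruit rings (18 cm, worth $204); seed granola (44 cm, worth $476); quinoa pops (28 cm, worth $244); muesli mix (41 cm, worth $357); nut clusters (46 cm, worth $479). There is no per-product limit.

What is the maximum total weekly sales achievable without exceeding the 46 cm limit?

479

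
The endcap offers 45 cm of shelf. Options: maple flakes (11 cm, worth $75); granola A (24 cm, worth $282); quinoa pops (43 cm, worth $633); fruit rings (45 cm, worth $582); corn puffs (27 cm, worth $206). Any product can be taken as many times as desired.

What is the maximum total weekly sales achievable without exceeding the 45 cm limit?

633

Best packing: quinoa pops — 43 cm, 633 total.
That's the maximum — no swap from here does better than 633.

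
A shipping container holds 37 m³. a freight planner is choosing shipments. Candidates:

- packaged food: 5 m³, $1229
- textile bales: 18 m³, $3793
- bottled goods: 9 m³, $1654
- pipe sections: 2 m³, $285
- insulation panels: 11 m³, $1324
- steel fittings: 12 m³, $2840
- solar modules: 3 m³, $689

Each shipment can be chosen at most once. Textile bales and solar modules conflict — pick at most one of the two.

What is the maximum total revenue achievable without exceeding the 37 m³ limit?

8147

The ratio heuristic lands on packaged food + bottled goods + pipe sections + steel fittings + solar modules (6697) but leaves 6 m³ idle.
Replace bottled goods and solar modules with textile bales: the trade gains 1450 net, giving 8147 at 37 m³.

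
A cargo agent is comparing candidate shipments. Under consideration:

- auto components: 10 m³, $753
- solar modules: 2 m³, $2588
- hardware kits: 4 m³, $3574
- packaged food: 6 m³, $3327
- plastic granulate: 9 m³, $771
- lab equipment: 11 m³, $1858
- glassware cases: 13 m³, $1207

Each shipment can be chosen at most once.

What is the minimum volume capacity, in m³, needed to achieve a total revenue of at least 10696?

Need the lightest bundle worth ≥ 10696.
solar modules + hardware kits + packaged food + lab equipment reaches 11347 using 23 m³.
Any bundle with less than 23 m³ falls short of 10696.

23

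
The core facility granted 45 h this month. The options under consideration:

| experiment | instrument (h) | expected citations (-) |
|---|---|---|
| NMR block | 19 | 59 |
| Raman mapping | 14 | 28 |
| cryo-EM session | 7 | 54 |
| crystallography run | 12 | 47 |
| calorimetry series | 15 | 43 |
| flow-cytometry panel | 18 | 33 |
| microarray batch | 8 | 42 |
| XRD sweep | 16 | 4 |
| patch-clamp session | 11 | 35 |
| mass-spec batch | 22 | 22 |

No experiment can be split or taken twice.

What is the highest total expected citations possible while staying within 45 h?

190

A density-first pass picks cryo-EM session + crystallography run + microarray batch + patch-clamp session — 178 at 38 h.
Replace crystallography run with NMR block: the trade gains 12 net, giving 190 at 45 h.
Nothing else within 45 h beats 190.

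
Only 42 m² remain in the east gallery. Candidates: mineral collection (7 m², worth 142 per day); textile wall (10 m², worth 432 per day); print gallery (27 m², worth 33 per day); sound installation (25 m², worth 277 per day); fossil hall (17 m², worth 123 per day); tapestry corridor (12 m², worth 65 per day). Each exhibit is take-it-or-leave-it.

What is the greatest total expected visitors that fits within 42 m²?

851

Mineral collection + textile wall + sound installation uses 42 of the 42 m² and totals 851.
Every other selection either busts 42 m² or fails to beat 851.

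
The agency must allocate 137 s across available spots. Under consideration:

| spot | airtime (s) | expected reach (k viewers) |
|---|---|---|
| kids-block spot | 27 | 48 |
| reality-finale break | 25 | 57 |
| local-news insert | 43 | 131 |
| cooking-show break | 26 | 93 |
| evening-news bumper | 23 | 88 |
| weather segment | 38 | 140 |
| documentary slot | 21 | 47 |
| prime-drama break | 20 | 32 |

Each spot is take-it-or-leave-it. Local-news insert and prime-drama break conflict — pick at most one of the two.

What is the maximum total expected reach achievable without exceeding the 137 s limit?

452

The ratio ordering already packs tightly: local-news insert + cooking-show break + evening-news bumper + weather segment, 130 s, 452.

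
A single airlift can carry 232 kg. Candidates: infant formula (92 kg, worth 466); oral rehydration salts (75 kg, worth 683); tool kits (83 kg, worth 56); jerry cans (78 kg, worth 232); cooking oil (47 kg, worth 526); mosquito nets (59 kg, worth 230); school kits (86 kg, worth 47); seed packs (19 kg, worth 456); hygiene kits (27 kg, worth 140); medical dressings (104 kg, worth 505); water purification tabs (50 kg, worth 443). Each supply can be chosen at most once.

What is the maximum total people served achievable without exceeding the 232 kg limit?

Best packing: oral rehydration salts + cooking oil + seed packs + hygiene kits + water purification tabs — 218 kg, 2248 total.
Every other selection either busts 232 kg or fails to beat 2248.

2248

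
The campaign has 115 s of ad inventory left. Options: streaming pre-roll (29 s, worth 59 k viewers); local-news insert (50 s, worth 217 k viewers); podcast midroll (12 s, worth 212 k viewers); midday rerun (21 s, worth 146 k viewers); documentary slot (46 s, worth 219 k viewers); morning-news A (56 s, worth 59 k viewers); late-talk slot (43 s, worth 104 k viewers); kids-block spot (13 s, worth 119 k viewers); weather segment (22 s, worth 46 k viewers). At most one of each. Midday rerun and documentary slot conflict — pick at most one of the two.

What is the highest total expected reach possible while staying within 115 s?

694

Taking local-news insert + podcast midroll + midday rerun + kids-block spot: 96 s used, 694 in expected reach.
No other feasible combination exceeds 694.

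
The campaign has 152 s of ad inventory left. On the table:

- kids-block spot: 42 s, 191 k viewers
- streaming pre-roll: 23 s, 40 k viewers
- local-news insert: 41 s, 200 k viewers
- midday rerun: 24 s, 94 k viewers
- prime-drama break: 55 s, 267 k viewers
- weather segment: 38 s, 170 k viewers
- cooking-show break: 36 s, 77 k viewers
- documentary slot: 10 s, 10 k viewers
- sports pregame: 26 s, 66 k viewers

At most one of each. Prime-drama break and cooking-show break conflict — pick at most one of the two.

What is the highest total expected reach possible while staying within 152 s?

668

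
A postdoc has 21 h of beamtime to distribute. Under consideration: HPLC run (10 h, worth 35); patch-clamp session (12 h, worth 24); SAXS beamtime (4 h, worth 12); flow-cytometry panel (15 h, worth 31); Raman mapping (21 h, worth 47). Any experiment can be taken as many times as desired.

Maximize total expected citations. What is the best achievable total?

70

The ratio ordering already packs tightly: 2×HPLC run, 20 h, 70.
The spare 1 h is too small for any remaining experiment, and no exchange beats 70.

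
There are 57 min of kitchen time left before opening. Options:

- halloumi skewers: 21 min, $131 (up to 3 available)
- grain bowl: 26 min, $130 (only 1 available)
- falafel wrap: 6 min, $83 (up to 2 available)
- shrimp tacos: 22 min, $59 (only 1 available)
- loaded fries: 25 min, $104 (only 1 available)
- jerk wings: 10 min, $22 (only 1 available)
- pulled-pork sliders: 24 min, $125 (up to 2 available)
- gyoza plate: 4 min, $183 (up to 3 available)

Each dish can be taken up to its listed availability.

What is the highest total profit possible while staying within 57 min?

Best packing: halloumi skewers + 2×falafel wrap + jerk wings + 3×gyoza plate — 55 min, 868 total.

868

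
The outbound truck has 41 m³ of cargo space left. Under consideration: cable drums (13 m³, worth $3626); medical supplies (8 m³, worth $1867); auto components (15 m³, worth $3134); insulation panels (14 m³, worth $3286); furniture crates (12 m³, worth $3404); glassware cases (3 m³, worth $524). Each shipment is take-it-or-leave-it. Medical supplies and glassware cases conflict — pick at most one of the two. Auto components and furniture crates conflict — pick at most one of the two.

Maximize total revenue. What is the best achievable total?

Ranking by ratio (revenue/m³): furniture crates 283.67, cable drums 278.92, insulation panels 234.71, medical supplies 233.38.
The ratio ordering already packs tightly: cable drums + insulation panels + furniture crates, 39 m³, 10316.
No other feasible combination exceeds 10316.

10316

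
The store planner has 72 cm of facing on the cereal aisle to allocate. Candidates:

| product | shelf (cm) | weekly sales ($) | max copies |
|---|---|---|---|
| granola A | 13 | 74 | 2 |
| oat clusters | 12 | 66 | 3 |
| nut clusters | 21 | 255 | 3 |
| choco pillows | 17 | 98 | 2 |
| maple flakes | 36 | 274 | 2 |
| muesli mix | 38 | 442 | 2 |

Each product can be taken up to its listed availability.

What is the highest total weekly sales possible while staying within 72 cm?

771

Density check — nut clusters 12.14, muesli mix 11.63, maple flakes 7.61 are the best per cm.
The ratio heuristic lands on 3×nut clusters (765) but leaves 9 cm idle.
Dropping 2×nut clusters frees 42 cm; slotting in granola A + muesli mix (51 cm) lifts the total to 771 at 72 cm.
Nothing else within 72 cm beats 771.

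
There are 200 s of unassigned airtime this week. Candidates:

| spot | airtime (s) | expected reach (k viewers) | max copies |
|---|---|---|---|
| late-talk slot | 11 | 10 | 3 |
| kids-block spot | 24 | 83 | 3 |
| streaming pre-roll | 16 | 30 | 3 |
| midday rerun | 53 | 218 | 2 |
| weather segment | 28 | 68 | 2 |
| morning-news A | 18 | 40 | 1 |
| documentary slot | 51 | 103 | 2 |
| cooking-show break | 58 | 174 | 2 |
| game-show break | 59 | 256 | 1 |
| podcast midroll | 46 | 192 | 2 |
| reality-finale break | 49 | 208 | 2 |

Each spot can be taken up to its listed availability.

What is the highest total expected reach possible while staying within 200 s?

848

Taking the top-ratio spots first gives kids-block spot + morning-news A + game-show break + 2×reality-finale break for 795 (199 s).
Replace kids-block spot and morning-news A and reality-finale break with 2×podcast midroll: the trade gains 53 net, giving 848 at 200 s.
No other feasible combination exceeds 848.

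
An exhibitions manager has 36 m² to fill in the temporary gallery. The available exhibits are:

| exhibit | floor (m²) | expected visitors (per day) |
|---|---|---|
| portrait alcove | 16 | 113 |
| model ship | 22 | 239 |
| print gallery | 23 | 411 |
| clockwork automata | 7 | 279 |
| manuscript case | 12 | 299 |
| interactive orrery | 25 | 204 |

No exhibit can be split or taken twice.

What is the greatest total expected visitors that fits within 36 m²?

Greedy by ratio would take portrait alcove + clockwork automata + manuscript case: 35 m² used, total 691.
Dropping portrait alcove and clockwork automata frees 23 m²; slotting in print gallery (23 m²) lifts the total to 710 at 35 m².
Runner-up portrait alcove + clockwork automata + manuscript case tops out at 691.

710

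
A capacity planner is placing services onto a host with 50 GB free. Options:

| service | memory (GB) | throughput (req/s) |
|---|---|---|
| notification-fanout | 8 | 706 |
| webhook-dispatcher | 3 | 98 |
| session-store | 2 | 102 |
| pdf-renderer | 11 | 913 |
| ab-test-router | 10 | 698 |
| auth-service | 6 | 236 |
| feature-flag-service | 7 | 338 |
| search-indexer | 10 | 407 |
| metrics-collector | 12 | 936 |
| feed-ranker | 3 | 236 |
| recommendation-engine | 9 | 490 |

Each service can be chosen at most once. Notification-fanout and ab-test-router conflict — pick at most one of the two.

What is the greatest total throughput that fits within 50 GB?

By throughput per GB: notification-fanout 88.25, pdf-renderer 83.00, feed-ranker 78.67, metrics-collector 78.00 lead.
Taking notification-fanout + pdf-renderer + feature-flag-service + metrics-collector + feed-ranker + recommendation-engine: 50 GB used, 3619 in throughput.
Next best is notification-fanout + pdf-renderer + auth-service + metrics-collector + feed-ranker + recommendation-engine at 3517 (49 GB) — short by 102.

3619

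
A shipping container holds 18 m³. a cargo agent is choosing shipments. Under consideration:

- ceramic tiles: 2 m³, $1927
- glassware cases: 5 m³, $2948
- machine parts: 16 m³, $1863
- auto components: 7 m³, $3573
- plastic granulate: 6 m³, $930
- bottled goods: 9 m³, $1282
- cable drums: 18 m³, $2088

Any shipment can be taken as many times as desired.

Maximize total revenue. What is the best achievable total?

Density check — ceramic tiles 963.50, glassware cases 589.60, auto components 510.43 are the best per m³.
9×ceramic tiles uses 18 of the 18 m³ and totals 17343.
Every other selection either busts 18 m³ or fails to beat 17343.

17343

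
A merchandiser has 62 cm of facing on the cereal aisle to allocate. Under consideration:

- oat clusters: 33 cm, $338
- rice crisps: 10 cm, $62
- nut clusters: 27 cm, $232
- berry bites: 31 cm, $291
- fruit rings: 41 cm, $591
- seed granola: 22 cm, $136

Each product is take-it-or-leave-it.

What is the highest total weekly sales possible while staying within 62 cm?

Ranking by ratio (weekly sales/cm): fruit rings 14.41, oat clusters 10.24, berry bites 9.39, nut clusters 8.59.
The ratio ordering already packs tightly: rice crisps + fruit rings, 51 cm, 653.

653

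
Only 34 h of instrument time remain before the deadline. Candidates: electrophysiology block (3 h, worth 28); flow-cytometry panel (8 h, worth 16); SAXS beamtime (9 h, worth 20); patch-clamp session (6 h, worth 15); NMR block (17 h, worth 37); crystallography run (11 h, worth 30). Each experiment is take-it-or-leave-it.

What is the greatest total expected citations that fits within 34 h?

Filling by ratio: electrophysiology block + SAXS beamtime + patch-clamp session + crystallography run for 93, with 5 h left unused.
The 20 h tied up in SAXS beamtime and crystallography run is better spent on flow-cytometry panel + NMR block — total rises to 96 (34 h).
Runner-up electrophysiology block + NMR block + crystallography run tops out at 95.

96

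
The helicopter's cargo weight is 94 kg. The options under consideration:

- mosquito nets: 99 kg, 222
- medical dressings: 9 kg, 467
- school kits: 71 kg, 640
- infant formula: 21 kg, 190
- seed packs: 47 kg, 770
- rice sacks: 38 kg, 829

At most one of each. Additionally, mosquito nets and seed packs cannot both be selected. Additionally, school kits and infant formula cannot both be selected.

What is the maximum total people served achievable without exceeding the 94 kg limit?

2066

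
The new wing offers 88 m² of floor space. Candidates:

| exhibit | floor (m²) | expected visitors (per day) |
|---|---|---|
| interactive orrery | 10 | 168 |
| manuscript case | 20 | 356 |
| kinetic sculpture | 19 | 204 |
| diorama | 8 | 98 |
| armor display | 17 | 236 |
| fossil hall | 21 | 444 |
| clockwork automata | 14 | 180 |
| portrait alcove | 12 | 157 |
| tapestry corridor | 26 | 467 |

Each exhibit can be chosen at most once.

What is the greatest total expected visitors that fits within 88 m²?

1533

Density check — fossil hall 21.14, tapestry corridor 17.96, manuscript case 17.80 are the best per m².
Interactive orrery + manuscript case + diorama + fossil hall + tapestry corridor uses 85 of the 88 m² and totals 1533.
An exhaustive check of the 512 subsets confirms 1533.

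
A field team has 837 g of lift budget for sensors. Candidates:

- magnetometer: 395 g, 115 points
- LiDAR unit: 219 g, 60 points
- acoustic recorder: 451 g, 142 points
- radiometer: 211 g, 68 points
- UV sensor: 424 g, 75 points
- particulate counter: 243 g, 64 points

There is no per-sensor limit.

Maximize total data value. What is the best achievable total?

251

The ratio heuristic lands on 3×radiometer (204) but leaves 204 g idle.
Dropping radiometer frees 211 g; slotting in magnetometer (395 g) lifts the total to 251 at 817 g.
That's the maximum — no swap from here does better than 251.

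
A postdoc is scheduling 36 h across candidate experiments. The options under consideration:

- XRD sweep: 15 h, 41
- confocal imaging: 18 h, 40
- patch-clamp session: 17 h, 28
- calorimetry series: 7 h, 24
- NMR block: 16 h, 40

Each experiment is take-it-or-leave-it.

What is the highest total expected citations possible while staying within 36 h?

A density-first pass picks XRD sweep + calorimetry series — 65 at 22 h.
The 7 h tied up in calorimetry series is better spent on confocal imaging — total rises to 81 (33 h).

81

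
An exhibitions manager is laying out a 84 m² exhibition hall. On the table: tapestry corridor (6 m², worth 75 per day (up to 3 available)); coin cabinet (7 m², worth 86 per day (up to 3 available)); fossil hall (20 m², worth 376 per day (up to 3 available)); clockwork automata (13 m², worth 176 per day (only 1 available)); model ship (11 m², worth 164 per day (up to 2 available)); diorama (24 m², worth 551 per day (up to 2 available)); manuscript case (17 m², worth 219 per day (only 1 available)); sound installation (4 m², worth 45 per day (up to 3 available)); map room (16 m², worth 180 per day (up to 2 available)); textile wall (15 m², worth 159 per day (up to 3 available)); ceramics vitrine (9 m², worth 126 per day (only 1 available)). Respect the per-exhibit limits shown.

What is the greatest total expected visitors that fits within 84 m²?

1690

A density-first pass picks fossil hall + model ship + 2×diorama + sound installation — 1687 at 83 m².
Dropping model ship and sound installation frees 15 m²; slotting in coin cabinet + ceramics vitrine (16 m²) lifts the total to 1690 at 84 m².
Every other selection either busts 84 m² or exceeds an availability limit or fails to beat 1690.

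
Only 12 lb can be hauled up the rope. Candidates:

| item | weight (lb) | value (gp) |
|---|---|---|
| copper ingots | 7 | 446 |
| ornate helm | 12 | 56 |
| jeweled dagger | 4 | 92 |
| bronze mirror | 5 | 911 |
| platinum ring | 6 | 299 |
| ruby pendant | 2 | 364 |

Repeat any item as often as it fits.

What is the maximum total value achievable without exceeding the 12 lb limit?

2186

Taking 2×bronze mirror + ruby pendant: 12 lb used, 2186 in value.
Nothing else within 12 lb beats 2186.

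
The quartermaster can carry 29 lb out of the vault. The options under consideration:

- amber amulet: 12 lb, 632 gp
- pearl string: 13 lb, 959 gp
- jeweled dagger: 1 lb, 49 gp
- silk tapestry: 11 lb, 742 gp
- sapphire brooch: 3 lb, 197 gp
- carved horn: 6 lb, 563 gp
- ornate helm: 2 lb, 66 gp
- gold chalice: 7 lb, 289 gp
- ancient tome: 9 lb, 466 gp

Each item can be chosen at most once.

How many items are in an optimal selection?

Best achievable value is 2037.
pearl string + jeweled dagger + carved horn + ancient tome hits 2037 at 29 lb.
Every optimal selection uses 4 items.

4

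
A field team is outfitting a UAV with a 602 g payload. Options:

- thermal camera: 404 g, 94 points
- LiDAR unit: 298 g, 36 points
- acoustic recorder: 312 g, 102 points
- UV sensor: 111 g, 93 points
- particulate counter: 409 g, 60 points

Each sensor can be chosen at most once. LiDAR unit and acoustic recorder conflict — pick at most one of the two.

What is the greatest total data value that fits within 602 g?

195

By data value per g: UV sensor 0.84, acoustic recorder 0.33, thermal camera 0.23, particulate counter 0.15 lead.
The ratio ordering already packs tightly: acoustic recorder + UV sensor, 423 g, 195.
The spare 179 g is too small for any remaining sensor, and no feasible exchange beats 195.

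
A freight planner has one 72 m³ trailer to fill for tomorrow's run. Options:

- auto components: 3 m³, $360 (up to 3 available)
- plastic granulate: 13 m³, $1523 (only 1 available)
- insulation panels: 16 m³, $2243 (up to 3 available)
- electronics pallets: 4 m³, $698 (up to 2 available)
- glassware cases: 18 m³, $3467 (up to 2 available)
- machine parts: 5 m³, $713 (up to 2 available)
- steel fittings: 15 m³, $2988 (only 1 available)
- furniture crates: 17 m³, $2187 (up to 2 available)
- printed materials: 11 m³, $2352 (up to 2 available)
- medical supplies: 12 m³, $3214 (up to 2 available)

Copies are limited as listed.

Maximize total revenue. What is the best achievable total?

Density check — medical supplies 267.83, printed materials 213.82, steel fittings 199.20, glassware cases 192.61 are the best per m³.
Greedy by ratio would take auto components + 2×electronics pallets + steel fittings + 2×printed materials + 2×medical supplies: 72 m³ used, total 15876.
Replace auto components and steel fittings with glassware cases: the trade gains 119 net, giving 15995 at 72 m³.
No other feasible combination exceeds 15995.

15995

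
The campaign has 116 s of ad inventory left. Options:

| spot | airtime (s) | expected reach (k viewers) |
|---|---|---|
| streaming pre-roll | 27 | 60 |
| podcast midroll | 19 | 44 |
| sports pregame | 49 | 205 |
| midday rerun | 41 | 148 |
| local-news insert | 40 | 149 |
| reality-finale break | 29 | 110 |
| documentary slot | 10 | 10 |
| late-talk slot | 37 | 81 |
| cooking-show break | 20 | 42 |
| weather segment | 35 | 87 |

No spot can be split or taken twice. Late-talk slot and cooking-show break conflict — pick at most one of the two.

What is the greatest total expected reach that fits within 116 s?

414

Greedy by ratio would take sports pregame + reality-finale break + weather segment: 113 s used, total 402.
The 64 s tied up in reality-finale break and weather segment is better spent on streaming pre-roll + local-news insert — total rises to 414 (116 s).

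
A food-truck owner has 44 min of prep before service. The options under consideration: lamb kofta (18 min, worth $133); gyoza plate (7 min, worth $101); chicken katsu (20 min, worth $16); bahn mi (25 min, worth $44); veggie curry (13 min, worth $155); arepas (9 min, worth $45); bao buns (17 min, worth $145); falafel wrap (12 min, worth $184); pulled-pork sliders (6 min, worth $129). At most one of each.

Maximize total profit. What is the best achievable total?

By profit per min: pulled-pork sliders 21.50, falafel wrap 15.33, gyoza plate 14.43, veggie curry 11.92 lead.
Gyoza plate + veggie curry + falafel wrap + pulled-pork sliders uses 38 of the 44 min and totals 569.
Next best is gyoza plate + bao buns + falafel wrap + pulled-pork sliders at 559 (42 min) — short by 10.

569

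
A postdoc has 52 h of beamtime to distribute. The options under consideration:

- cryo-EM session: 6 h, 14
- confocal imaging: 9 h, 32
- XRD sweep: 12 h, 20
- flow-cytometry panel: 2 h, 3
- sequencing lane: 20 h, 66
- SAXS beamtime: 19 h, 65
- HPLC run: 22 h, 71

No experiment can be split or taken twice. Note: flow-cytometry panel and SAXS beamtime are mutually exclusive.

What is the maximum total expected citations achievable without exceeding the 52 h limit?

Confocal imaging + sequencing lane + HPLC run uses 51 of the 52 h and totals 169.
Every other selection either busts 52 h or breaks a pairing rule or fails to beat 169.

169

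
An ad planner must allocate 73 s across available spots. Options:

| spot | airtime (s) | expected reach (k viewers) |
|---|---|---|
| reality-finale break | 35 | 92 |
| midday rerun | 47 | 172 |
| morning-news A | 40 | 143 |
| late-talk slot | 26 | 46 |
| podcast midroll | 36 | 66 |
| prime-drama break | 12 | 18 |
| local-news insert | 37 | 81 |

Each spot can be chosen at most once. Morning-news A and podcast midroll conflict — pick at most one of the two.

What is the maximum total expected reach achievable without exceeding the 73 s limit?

218

The ratio ordering already packs tightly: midday rerun + late-talk slot, 73 s, 218.
Runner-up midday rerun + prime-drama break tops out at 190.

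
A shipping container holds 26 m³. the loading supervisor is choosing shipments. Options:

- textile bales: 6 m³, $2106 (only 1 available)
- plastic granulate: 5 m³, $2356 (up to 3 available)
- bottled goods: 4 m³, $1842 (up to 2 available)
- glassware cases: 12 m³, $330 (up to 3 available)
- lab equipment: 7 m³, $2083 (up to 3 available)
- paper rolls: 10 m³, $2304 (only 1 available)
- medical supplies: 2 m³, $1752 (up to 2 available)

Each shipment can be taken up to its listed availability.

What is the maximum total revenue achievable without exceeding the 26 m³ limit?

Density check — medical supplies 876.00, plastic granulate 471.20, bottled goods 460.50 are the best per m³.
A density-first pass picks 3×plastic granulate + bottled goods + 2×medical supplies — 12414 at 23 m³.
The 4 m³ tied up in bottled goods is better spent on textile bales — total rises to 12678 (25 m³).

12678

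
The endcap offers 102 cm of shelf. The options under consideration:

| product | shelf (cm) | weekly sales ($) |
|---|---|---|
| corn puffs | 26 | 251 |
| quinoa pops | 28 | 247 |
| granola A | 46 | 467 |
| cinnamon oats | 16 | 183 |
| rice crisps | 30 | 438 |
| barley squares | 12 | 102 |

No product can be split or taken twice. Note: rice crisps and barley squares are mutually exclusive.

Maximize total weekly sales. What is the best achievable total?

The ratio heuristic lands on granola A + cinnamon oats + rice crisps (1088) but leaves 10 cm idle.
The 16 cm tied up in cinnamon oats is better spent on corn puffs — total rises to 1156 (102 cm).
An exhaustive check of the 64 subsets confirms 1156.

1156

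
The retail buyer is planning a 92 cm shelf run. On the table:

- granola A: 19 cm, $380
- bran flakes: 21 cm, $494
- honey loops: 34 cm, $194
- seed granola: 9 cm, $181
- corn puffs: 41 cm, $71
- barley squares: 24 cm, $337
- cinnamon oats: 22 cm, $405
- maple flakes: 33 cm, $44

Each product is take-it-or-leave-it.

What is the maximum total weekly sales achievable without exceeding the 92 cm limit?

1616

Density check — bran flakes 23.52, seed granola 20.11, granola A 20.00, cinnamon oats 18.41 are the best per cm.
A density-first pass picks granola A + bran flakes + seed granola + cinnamon oats — 1460 at 71 cm.
Dropping seed granola frees 9 cm; slotting in barley squares (24 cm) lifts the total to 1616 at 86 cm.
The closest alternative, granola A + bran flakes + seed granola + cinnamon oats, reaches only 1460.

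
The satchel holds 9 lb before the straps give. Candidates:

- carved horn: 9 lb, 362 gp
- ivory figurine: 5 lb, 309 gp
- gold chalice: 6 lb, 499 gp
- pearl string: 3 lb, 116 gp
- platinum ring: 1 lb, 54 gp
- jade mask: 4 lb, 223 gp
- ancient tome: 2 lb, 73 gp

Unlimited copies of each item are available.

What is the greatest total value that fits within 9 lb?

661

Best packing: gold chalice + 3×platinum ring — 9 lb, 661 total.
Every other selection either busts 9 lb or fails to beat 661.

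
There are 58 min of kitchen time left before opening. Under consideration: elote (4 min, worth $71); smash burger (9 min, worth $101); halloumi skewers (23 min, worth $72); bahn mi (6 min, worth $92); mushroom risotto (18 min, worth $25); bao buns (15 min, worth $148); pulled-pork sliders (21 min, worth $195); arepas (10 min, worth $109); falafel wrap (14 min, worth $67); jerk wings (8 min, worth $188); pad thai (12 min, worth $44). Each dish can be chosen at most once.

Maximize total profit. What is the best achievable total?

756

Filling by ratio: elote + smash burger + bahn mi + bao buns + arepas + jerk wings for 709, with 6 min left unused.
The 15 min tied up in bao buns is better spent on pulled-pork sliders — total rises to 756 (58 min).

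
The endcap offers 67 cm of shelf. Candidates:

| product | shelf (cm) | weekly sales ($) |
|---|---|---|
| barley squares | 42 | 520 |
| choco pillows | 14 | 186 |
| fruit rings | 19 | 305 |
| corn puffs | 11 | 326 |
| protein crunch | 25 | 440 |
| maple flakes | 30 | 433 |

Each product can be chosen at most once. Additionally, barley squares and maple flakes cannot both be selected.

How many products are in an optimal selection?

The maximum weekly sales within 67 cm is 1199.
For example corn puffs + protein crunch + maple flakes achieves it, using 66 cm.
Any selection reaching 1199 contains exactly 3 products.

3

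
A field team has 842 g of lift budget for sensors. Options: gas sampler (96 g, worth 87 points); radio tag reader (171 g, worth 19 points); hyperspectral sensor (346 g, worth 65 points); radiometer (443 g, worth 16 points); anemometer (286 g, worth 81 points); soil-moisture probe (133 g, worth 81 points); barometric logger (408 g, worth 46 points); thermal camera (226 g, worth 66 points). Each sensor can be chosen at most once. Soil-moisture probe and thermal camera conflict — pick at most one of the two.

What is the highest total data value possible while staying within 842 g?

268

By data value per g: gas sampler 0.91, soil-moisture probe 0.61, thermal camera 0.29, anemometer 0.28 lead.
Best packing: gas sampler + radio tag reader + anemometer + soil-moisture probe — 686 g, 268 total.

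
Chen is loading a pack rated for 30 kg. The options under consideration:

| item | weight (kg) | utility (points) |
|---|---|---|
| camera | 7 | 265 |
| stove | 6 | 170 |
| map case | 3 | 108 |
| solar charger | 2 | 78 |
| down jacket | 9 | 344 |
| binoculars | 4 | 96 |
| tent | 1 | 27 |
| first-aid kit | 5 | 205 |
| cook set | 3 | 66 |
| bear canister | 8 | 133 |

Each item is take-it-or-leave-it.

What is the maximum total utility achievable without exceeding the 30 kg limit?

1096

Density check — first-aid kit 41.00, solar charger 39.00, down jacket 38.22 are the best per kg.
Taking the top-ratio items first gives camera + map case + solar charger + down jacket + tent + first-aid kit + cook set for 1093 (30 kg).
The 4 kg tied up in tent and cook set is better spent on binoculars — total rises to 1096 (30 kg).
Next best is camera + map case + solar charger + down jacket + tent + first-aid kit + cook set at 1093 (30 kg) — short by 3.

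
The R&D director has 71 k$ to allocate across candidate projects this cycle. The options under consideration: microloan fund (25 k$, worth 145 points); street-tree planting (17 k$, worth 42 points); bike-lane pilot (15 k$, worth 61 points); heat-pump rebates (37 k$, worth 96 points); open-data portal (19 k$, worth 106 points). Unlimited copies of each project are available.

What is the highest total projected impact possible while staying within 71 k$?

By projected impact per k$: microloan fund 5.80, open-data portal 5.58, bike-lane pilot 4.07 lead.
Taking 2×microloan fund + open-data portal: 69 k$ used, 396 in projected impact.
The spare 2 k$ is too small for any remaining project, and no exchange beats 396.

396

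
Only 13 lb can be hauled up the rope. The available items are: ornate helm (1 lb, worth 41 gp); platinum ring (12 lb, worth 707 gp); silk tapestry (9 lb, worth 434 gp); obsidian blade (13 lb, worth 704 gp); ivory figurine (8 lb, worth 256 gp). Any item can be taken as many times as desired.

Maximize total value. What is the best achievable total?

748

By value per lb: platinum ring 58.92, obsidian blade 54.15, silk tapestry 48.22, ornate helm 41.00 lead.
Ornate helm + platinum ring uses 13 of the 13 lb and totals 748.
No other feasible combination exceeds 748.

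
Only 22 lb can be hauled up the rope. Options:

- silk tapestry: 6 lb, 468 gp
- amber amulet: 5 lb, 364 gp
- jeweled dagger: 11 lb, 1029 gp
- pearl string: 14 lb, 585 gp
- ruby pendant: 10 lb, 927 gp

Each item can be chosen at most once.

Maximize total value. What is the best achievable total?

1956

Ranking by ratio (value/lb): jeweled dagger 93.55, ruby pendant 92.70, silk tapestry 78.00.
Best packing: jeweled dagger + ruby pendant — 21 lb, 1956 total.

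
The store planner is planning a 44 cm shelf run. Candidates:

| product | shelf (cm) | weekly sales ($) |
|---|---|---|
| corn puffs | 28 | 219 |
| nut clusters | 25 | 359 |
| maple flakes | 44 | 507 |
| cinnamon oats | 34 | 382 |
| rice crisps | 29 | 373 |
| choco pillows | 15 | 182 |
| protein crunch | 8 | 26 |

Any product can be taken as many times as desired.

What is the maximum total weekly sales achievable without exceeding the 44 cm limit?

555

Ranking by ratio (weekly sales/cm): nut clusters 14.36, rice crisps 12.86, choco pillows 12.13, maple flakes 11.52.
A density-first pass picks nut clusters + choco pillows — 541 at 40 cm.
Replace nut clusters with rice crisps: the trade gains 14 net, giving 555 at 44 cm.
That's the maximum — no swap from here does better than 555.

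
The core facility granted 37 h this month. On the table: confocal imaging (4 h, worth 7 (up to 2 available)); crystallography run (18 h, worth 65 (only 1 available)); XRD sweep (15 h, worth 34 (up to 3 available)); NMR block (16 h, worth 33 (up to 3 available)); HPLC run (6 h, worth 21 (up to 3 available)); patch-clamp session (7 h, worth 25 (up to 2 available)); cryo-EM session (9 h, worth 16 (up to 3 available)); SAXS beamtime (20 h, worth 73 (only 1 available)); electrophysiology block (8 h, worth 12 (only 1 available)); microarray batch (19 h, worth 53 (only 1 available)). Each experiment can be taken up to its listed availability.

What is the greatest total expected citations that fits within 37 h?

132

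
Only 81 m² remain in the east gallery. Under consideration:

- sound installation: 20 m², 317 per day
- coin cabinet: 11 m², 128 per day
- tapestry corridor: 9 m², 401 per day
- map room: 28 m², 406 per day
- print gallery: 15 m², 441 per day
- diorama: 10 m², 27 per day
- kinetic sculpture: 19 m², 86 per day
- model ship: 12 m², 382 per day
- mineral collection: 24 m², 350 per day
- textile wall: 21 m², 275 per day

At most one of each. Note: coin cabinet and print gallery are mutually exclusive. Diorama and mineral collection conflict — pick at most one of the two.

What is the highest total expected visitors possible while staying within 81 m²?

1891

The ratio ordering already packs tightly: sound installation + tapestry corridor + print gallery + model ship + mineral collection, 80 m², 1891.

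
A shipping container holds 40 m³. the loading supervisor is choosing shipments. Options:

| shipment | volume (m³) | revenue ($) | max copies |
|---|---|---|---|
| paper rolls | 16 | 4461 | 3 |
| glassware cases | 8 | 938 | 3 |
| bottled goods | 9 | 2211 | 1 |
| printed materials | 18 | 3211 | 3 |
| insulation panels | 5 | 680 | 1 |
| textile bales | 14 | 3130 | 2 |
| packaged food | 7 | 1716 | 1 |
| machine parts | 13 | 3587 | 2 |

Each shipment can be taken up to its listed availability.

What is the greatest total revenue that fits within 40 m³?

10638

The ratio ordering already packs tightly: 2×paper rolls + packaged food, 39 m³, 10638.
No other feasible combination exceeds 10638.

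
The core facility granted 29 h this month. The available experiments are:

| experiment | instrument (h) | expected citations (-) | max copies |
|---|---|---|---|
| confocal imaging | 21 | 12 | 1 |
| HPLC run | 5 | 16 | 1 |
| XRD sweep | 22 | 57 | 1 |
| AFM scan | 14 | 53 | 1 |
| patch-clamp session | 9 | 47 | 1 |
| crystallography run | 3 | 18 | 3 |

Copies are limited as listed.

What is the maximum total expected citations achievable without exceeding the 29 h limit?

Taking the top-ratio experiments first gives HPLC run + patch-clamp session + 3×crystallography run for 117 (23 h).
Dropping HPLC run and crystallography run frees 8 h; slotting in AFM scan (14 h) lifts the total to 136 at 29 h.
That's the maximum — no swap from here does better than 136.

136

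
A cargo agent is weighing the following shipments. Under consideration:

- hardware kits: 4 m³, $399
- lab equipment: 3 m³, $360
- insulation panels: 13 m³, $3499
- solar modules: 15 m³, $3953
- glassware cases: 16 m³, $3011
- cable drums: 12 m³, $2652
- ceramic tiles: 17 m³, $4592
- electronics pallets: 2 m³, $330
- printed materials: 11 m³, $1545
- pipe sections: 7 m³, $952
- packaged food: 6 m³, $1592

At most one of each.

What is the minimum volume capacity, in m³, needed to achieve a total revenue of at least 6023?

23

Need the lightest bundle worth ≥ 6023.
ceramic tiles + packaged food: 6184 revenue at 23 m³.
No combination under 23 m³ hits 6023.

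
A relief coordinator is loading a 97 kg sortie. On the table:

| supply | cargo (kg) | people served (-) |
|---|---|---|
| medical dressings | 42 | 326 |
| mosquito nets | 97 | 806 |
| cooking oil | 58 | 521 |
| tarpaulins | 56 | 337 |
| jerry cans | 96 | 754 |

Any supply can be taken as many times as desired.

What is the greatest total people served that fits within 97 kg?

806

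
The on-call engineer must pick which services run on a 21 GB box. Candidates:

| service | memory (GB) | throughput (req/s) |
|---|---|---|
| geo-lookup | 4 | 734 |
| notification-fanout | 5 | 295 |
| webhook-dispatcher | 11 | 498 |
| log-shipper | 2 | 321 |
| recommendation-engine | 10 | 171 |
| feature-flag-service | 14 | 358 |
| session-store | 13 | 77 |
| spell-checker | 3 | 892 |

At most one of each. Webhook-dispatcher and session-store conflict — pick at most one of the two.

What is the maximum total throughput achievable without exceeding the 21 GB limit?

2445

Taking the top-ratio services first gives geo-lookup + notification-fanout + log-shipper + spell-checker for 2242 (14 GB).
The 5 GB tied up in notification-fanout is better spent on webhook-dispatcher — total rises to 2445 (20 GB).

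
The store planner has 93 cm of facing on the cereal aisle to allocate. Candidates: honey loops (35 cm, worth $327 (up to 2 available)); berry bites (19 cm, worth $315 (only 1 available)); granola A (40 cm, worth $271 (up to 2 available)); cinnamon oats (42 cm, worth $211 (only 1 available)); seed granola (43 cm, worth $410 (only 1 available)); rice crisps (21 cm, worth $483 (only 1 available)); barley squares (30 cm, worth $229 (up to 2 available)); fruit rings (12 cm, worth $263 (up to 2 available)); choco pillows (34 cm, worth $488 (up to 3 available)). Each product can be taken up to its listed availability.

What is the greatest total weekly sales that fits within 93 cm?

Greedy by ratio would take berry bites + rice crisps + 2×fruit rings: 64 cm used, total 1324.
The 12 cm tied up in fruit rings is better spent on choco pillows — total rises to 1549 (86 cm).

1549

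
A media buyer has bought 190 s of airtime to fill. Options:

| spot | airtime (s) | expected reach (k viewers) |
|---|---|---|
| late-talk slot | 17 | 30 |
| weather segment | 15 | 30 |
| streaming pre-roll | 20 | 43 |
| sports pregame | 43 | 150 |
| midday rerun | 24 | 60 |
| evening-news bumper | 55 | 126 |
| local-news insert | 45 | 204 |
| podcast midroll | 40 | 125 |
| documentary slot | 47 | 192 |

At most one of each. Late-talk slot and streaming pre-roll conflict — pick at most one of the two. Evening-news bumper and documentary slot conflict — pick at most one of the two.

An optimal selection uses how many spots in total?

Optimal total is 701.
weather segment + sports pregame + local-news insert + podcast midroll + documentary slot hits 701 at 190 s.
All optima have 5 spots.

5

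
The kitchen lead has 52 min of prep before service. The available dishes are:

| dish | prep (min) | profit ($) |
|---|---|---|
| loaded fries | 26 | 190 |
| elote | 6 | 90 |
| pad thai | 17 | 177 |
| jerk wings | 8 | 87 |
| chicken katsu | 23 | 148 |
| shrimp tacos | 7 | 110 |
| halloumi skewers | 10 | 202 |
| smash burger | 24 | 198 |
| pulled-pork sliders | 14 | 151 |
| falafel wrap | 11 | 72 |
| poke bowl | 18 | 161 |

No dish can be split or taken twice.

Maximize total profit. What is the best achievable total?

666

The ratio heuristic lands on elote + jerk wings + shrimp tacos + halloumi skewers + pulled-pork sliders (640) but leaves 7 min idle.
Replace pulled-pork sliders with pad thai: the trade gains 26 net, giving 666 at 48 min.
An exhaustive check of the 2048 subsets confirms 666.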